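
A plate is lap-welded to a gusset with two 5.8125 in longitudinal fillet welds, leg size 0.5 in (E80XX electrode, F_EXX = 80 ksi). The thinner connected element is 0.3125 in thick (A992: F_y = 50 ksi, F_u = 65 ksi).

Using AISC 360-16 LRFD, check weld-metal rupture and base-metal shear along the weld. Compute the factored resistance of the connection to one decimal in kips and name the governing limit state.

106.3 kips (base-metal shear governs)

Weld metal: throat = 0.707×0.5 = 0.3535 in, L = 2×5.8125 = 11.625 in. φR_n = 0.75 × 0.6 × 80 × 0.3535 × 11.625 = 147.9 kips.
Base metal shear (0.3125 in plate): yield φR_n = 1.0×0.6×50×0.3125×11.625 = 109.0 kips; rupture φR_n = 0.75×0.6×65×0.3125×11.625 = 106.3 kips; take 106.3 kips (rupture).
Governing: min(147.9, 106.3) = 106.3 kips → base-metal shear.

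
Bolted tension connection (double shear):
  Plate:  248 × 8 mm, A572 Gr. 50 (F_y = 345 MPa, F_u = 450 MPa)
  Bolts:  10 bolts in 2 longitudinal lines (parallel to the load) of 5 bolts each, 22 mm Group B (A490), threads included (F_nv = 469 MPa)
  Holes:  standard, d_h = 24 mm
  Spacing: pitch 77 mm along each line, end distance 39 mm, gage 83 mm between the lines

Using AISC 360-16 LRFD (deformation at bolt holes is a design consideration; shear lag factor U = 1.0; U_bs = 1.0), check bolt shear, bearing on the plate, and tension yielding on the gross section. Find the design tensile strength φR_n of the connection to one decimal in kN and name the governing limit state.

Bolt shear: A_b = π(22)²/4 = 380.13 mm². φR_n = 0.75 × 469 × 380.13 × 10 × 2 = 2674.2 kN.
Bearing (8 mm plate, F_u = 450 MPa): end bolts L_c = 39 − 24/2 = 27, R_n = min(1.2×27×8×450, 2.4×22×8×450) = 116.64 kN/bolt; interior L_c = 77 − 24 = 53, R_n = 190.08 kN/bolt. φR_n = 0.75 × (2×116.64 + 8×190.08) = 1315.4 kN.
Tension yield (gross): A_g = 248×8 = 1984 mm². φR_n = 0.90 × 345 × 1984 = 616.0 kN.
Governing: min(2674.2, 1315.4, 616.0) = 616.0 kN → gross-section yield.

616.0 kN (gross-section yield governs)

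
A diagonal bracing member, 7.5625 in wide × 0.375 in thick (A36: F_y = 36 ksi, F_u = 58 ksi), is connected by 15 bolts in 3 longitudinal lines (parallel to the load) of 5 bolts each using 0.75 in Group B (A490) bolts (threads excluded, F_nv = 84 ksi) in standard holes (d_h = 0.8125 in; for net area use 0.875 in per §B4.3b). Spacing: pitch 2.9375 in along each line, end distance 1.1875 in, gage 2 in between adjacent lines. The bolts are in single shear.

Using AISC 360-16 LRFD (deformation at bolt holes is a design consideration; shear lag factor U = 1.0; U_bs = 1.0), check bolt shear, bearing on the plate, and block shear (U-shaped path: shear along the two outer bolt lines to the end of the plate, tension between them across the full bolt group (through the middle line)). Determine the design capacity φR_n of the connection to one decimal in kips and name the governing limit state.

Bolt shear: A_b = π(0.75)²/4 = 0.44179 in². φR_n = 0.75 × 84 × 0.44179 × 15 × 1 = 417.5 kips.
Bearing (0.375 in plate, F_u = 58 ksi): end bolts L_c = 1.1875 − 0.8125/2 = 0.78125, R_n = min(1.2×0.78125×0.375×58, 2.4×0.75×0.375×58) = 20.391 kips/bolt; interior L_c = 2.9375 − 0.8125 = 2.125, R_n = 39.15 kips/bolt. φR_n = 0.75 × (3×20.391 + 12×39.15) = 398.2 kips.
Block shear: shear path 2×[1.1875+4×2.9375] = 2×12.9375 in, A_gv = 9.7031, A_nv = 2×(12.9375 − 4.5×0.875)×0.375 = 6.75 in²; tension across gage: (4 − 2×0.875)×0.375 = 0.84375 in². R_n = min(0.6×58×6.75, 0.6×36×9.7031) + 1.0×58×0.84375 = min(234.9, 209.59) + 48.938 = 258.53 kips. φR_n = 0.75 × 258.53 = 193.9 kips.
Governing: min(417.5, 398.2, 193.9) = 193.9 kips → block shear.

193.9 kips (block shear governs)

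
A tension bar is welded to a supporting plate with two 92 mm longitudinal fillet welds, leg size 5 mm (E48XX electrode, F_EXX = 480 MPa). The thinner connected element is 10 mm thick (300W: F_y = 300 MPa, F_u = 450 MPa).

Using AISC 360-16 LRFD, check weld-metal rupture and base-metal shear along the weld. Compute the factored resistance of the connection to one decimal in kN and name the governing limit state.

140.5 kN (weld metal governs)

Weld metal: throat = 0.707×5 = 3.535 mm, L = 2×92 = 184 mm. φR_n = 0.75 × 0.6 × 480 × 3.535 × 184 = 140.5 kN.
Base metal shear (10 mm plate): yield φR_n = 1.0×0.6×300×10×184 = 331.2 kN; rupture φR_n = 0.75×0.6×450×10×184 = 372.6 kN; take 331.2 kN (yield).
Governing: min(140.5, 331.2) = 140.5 kN → weld metal.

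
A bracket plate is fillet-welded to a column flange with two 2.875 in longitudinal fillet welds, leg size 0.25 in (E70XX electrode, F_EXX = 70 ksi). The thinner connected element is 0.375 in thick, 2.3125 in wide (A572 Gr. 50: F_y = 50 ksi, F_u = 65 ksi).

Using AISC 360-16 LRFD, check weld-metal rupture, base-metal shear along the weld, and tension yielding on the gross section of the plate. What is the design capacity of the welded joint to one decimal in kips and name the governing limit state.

Weld metal: throat = 0.707×0.25 = 0.17675 in, L = 2×2.875 = 5.75 in. φR_n = 0.75 × 0.6 × 70 × 0.17675 × 5.75 = 32.0 kips.
Base metal shear (0.375 in plate): yield φR_n = 1.0×0.6×50×0.375×5.75 = 64.7 kips; rupture φR_n = 0.75×0.6×65×0.375×5.75 = 63.1 kips; take 63.1 kips (rupture).
Tension yield (gross): A_g = 2.3125×0.375 = 0.86719 in². φR_n = 0.90 × 50 × 0.86719 = 39.0 kips.
Governing: min(32.0, 63.1, 39.0) = 32.0 kips → weld metal.

32.0 kips (weld metal governs)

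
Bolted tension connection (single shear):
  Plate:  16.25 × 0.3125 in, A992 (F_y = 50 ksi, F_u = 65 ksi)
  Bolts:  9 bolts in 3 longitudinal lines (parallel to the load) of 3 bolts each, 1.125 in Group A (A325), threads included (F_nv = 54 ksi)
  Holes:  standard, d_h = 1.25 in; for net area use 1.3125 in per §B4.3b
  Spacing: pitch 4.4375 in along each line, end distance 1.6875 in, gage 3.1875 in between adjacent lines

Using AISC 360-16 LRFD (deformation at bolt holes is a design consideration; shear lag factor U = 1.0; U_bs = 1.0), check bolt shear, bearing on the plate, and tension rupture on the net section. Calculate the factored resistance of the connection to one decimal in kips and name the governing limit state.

Bolt shear: A_b = π(1.125)²/4 = 0.99402 in². φR_n = 0.75 × 54 × 0.99402 × 9 × 1 = 362.3 kips.
Bearing (0.3125 in plate, F_u = 65 ksi): end bolts L_c = 1.6875 − 1.25/2 = 1.0625, R_n = min(1.2×1.0625×0.3125×65, 2.4×1.125×0.3125×65) = 25.898 kips/bolt; interior L_c = 4.4375 − 1.25 = 3.1875, R_n = 54.844 kips/bolt. φR_n = 0.75 × (3×25.898 + 6×54.844) = 305.1 kips.
Tension rupture (net): A_n = (16.25 − 3×1.3125)×0.3125 = 3.8477 in² (U = 1.0, A_e = A_n). φR_n = 0.75 × 65 × 3.8477 = 187.6 kips.
Governing: min(362.3, 305.1, 187.6) = 187.6 kips → net-section rupture.

187.6 kips (net-section rupture governs)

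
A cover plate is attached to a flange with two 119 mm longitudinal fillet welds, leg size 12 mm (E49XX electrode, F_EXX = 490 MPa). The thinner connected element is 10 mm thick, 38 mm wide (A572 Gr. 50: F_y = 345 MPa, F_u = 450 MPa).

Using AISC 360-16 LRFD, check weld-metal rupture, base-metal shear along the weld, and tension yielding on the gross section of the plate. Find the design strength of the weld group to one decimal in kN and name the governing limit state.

Weld metal: throat = 0.707×12 = 8.484 mm, L = 2×119 = 238 mm. φR_n = 0.75 × 0.6 × 490 × 8.484 × 238 = 445.2 kN.
Base metal shear (10 mm plate): yield φR_n = 1.0×0.6×345×10×238 = 492.7 kN; rupture φR_n = 0.75×0.6×450×10×238 = 482.0 kN; take 482.0 kN (rupture).
Tension yield (gross): A_g = 38×10 = 380 mm². φR_n = 0.90 × 345 × 380 = 118.0 kN.
Governing: min(445.2, 482.0, 118.0) = 118.0 kN → gross-section yield.

118.0 kN (gross-section yield governs)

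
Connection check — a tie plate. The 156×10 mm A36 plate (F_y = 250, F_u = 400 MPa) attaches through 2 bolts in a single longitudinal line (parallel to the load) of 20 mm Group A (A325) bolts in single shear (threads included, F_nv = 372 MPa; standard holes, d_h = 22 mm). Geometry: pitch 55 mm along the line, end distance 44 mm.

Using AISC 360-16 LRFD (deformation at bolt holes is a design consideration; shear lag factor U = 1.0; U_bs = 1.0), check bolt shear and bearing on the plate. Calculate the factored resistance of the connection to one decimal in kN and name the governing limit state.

Bolt shear: A_b = π(20)²/4 = 314.16 mm². φR_n = 0.75 × 372 × 314.16 × 2 × 1 = 175.3 kN.
Bearing (10 mm plate, F_u = 400 MPa): end bolts L_c = 44 − 22/2 = 33, R_n = min(1.2×33×10×400, 2.4×20×10×400) = 158.4 kN/bolt; interior L_c = 55 − 22 = 33, R_n = 158.4 kN/bolt. φR_n = 0.75 × (1×158.4 + 1×158.4) = 237.6 kN.
Governing: min(175.3, 237.6) = 175.3 kN → bolt shear.

175.3 kN (bolt shear governs)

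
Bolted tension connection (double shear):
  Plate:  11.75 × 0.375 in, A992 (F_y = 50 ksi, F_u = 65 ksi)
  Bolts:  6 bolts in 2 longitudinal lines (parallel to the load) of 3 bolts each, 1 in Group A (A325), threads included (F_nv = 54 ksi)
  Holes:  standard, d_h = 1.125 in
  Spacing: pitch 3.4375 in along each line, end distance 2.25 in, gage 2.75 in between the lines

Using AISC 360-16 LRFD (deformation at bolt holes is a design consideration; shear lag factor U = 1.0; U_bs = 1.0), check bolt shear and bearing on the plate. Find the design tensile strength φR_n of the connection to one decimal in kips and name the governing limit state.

249.5 kips (bearing governs)

Bolt shear: A_b = π(1)²/4 = 0.7854 in². φR_n = 0.75 × 54 × 0.7854 × 6 × 2 = 381.7 kips.
Bearing (0.375 in plate, F_u = 65 ksi): end bolts L_c = 2.25 − 1.125/2 = 1.6875, R_n = min(1.2×1.6875×0.375×65, 2.4×1×0.375×65) = 49.359 kips/bolt; interior L_c = 3.4375 − 1.125 = 2.3125, R_n = 58.5 kips/bolt. φR_n = 0.75 × (2×49.359 + 4×58.5) = 249.5 kips.
Governing: min(381.7, 249.5) = 249.5 kips → bearing.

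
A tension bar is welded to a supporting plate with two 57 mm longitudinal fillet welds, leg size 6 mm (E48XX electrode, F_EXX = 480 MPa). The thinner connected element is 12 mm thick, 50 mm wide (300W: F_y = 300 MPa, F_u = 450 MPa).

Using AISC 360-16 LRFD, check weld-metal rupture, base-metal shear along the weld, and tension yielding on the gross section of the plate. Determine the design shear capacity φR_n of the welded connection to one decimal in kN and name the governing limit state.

104.5 kN (weld metal governs)

Weld metal: throat = 0.707×6 = 4.242 mm, L = 2×57 = 114 mm. φR_n = 0.75 × 0.6 × 480 × 4.242 × 114 = 104.5 kN.
Base metal shear (12 mm plate): yield φR_n = 1.0×0.6×300×12×114 = 246.2 kN; rupture φR_n = 0.75×0.6×450×12×114 = 277.0 kN; take 246.2 kN (yield).
Tension yield (gross): A_g = 50×12 = 600 mm². φR_n = 0.90 × 300 × 600 = 162.0 kN.
Governing: min(104.5, 246.2, 162.0) = 104.5 kN → weld metal.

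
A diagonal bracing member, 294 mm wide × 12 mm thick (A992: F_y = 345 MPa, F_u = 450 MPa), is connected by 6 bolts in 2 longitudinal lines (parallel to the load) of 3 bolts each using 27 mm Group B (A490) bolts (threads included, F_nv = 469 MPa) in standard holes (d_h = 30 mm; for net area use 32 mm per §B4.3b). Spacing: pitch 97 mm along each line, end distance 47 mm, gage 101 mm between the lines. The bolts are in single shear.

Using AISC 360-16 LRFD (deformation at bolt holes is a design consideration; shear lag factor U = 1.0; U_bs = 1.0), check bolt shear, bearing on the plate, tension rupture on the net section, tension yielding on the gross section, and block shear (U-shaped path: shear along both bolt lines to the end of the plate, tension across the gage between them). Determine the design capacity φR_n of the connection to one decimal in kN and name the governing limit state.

Bolt shear: A_b = π(27)²/4 = 572.56 mm². φR_n = 0.75 × 469 × 572.56 × 6 × 1 = 1208.4 kN.
Bearing (12 mm plate, F_u = 450 MPa): end bolts L_c = 47 − 30/2 = 32, R_n = min(1.2×32×12×450, 2.4×27×12×450) = 207.36 kN/bolt; interior L_c = 97 − 30 = 67, R_n = 349.92 kN/bolt. φR_n = 0.75 × (2×207.36 + 4×349.92) = 1360.8 kN.
Tension rupture (net): A_n = (294 − 2×32)×12 = 2760 mm² (U = 1.0, A_e = A_n). φR_n = 0.75 × 450 × 2760 = 931.5 kN.
Tension yield (gross): A_g = 294×12 = 3528 mm². φR_n = 0.90 × 345 × 3528 = 1095.4 kN.
Block shear: shear path 2×[47+2×97] = 2×241 mm, A_gv = 5784, A_nv = 2×(241 − 2.5×32)×12 = 3864 mm²; tension across gage: (101 − 1×32)×12 = 828 mm². R_n = min(0.6×450×3864, 0.6×345×5784) + 1.0×450×828 = min(1043.3, 1197.3) + 372.6 = 1415.9 kN. φR_n = 0.75 × 1415.9 = 1061.9 kN.
Governing: min(1208.4, 1360.8, 931.5, 1095.4, 1061.9) = 931.5 kN → net-section rupture.

931.5 kN (net-section rupture governs)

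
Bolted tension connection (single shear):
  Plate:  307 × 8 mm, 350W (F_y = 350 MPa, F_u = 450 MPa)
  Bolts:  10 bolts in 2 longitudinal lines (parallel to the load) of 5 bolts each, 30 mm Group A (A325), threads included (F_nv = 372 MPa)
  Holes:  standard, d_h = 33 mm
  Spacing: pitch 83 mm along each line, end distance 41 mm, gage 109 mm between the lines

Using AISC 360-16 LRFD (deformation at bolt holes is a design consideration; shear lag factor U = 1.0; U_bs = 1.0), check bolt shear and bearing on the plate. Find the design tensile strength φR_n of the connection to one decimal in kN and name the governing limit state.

1454.8 kN (bearing governs)

Bolt shear: A_b = π(30)²/4 = 706.86 mm². φR_n = 0.75 × 372 × 706.86 × 10 × 1 = 1972.1 kN.
Bearing (8 mm plate, F_u = 450 MPa): end bolts L_c = 41 − 33/2 = 24.5, R_n = min(1.2×24.5×8×450, 2.4×30×8×450) = 105.84 kN/bolt; interior L_c = 83 − 33 = 50, R_n = 216 kN/bolt. φR_n = 0.75 × (2×105.84 + 8×216) = 1454.8 kN.
Governing: min(1972.1, 1454.8) = 1454.8 kN → bearing.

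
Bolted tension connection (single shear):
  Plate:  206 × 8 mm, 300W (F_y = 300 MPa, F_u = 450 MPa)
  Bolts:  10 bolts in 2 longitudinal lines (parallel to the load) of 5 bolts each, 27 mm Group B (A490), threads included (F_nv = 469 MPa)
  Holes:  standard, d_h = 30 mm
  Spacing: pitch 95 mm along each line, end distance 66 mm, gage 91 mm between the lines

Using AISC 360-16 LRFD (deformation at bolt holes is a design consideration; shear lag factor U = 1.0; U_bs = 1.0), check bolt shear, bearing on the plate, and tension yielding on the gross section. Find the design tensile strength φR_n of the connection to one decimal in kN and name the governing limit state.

Bolt shear: A_b = π(27)²/4 = 572.56 mm². φR_n = 0.75 × 469 × 572.56 × 10 × 1 = 2014.0 kN.
Bearing (8 mm plate, F_u = 450 MPa): end bolts L_c = 66 − 30/2 = 51, R_n = min(1.2×51×8×450, 2.4×27×8×450) = 220.32 kN/bolt; interior L_c = 95 − 30 = 65, R_n = 233.28 kN/bolt. φR_n = 0.75 × (2×220.32 + 8×233.28) = 1730.2 kN.
Tension yield (gross): A_g = 206×8 = 1648 mm². φR_n = 0.90 × 300 × 1648 = 445.0 kN.
Governing: min(2014.0, 1730.2, 445.0) = 445.0 kN → gross-section yield.

445.0 kN (gross-section yield governs)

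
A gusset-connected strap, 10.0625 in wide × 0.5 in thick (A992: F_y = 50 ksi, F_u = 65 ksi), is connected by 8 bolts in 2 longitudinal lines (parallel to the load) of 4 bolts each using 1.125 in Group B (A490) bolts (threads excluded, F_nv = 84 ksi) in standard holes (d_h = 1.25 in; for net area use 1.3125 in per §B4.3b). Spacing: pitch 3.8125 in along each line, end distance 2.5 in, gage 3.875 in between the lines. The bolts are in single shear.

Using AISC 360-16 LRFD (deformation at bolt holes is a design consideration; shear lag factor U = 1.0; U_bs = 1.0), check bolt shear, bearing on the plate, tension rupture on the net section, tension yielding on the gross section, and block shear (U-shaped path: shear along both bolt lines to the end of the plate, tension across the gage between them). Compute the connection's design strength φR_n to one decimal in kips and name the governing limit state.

181.3 kips (net-section rupture governs)

Bolt shear: A_b = π(1.125)²/4 = 0.99402 in². φR_n = 0.75 × 84 × 0.99402 × 8 × 1 = 501.0 kips.
Bearing (0.5 in plate, F_u = 65 ksi): end bolts L_c = 2.5 − 1.25/2 = 1.875, R_n = min(1.2×1.875×0.5×65, 2.4×1.125×0.5×65) = 73.125 kips/bolt; interior L_c = 3.8125 − 1.25 = 2.5625, R_n = 87.75 kips/bolt. φR_n = 0.75 × (2×73.125 + 6×87.75) = 504.6 kips.
Tension rupture (net): A_n = (10.0625 − 2×1.3125)×0.5 = 3.7188 in² (U = 1.0, A_e = A_n). φR_n = 0.75 × 65 × 3.7188 = 181.3 kips.
Tension yield (gross): A_g = 10.0625×0.5 = 5.0313 in². φR_n = 0.90 × 50 × 5.0313 = 226.4 kips.
Block shear: shear path 2×[2.5+3×3.8125] = 2×13.9375 in, A_gv = 13.938, A_nv = 2×(13.9375 − 3.5×1.3125)×0.5 = 9.3438 in²; tension across gage: (3.875 − 1×1.3125)×0.5 = 1.2813 in². R_n = min(0.6×65×9.3438, 0.6×50×13.938) + 1.0×65×1.2813 = min(364.41, 418.14) + 83.285 = 447.7 kips. φR_n = 0.75 × 447.7 = 335.8 kips.
Governing: min(501.0, 504.6, 181.3, 226.4, 335.8) = 181.3 kips → net-section rupture.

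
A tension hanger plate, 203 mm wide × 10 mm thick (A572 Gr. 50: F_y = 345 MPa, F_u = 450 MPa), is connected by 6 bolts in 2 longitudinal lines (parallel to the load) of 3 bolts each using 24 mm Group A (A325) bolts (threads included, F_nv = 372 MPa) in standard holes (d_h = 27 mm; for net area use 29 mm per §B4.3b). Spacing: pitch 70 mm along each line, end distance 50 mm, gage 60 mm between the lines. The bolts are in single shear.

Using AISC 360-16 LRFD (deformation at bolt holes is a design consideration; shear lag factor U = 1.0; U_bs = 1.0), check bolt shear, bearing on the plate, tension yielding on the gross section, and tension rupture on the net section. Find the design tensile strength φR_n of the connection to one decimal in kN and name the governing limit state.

Bolt shear: A_b = π(24)²/4 = 452.39 mm². φR_n = 0.75 × 372 × 452.39 × 6 × 1 = 757.3 kN.
Bearing (10 mm plate, F_u = 450 MPa): end bolts L_c = 50 − 27/2 = 36.5, R_n = min(1.2×36.5×10×450, 2.4×24×10×450) = 197.1 kN/bolt; interior L_c = 70 − 27 = 43, R_n = 232.2 kN/bolt. φR_n = 0.75 × (2×197.1 + 4×232.2) = 992.3 kN.
Tension yield (gross): A_g = 203×10 = 2030 mm². φR_n = 0.90 × 345 × 2030 = 630.3 kN.
Tension rupture (net): A_n = (203 − 2×29)×10 = 1450 mm² (U = 1.0, A_e = A_n). φR_n = 0.75 × 450 × 1450 = 489.4 kN.
Governing: min(757.3, 992.3, 630.3, 489.4) = 489.4 kN → net-section rupture.

489.4 kN (net-section rupture governs)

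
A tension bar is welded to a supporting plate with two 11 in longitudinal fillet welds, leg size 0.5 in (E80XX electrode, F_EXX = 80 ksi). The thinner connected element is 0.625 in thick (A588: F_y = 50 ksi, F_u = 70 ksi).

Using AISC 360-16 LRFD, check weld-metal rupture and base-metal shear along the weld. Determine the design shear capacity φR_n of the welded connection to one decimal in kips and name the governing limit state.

280.0 kips (weld metal governs)

Weld metal: throat = 0.707×0.5 = 0.3535 in, L = 2×11 = 22 in. φR_n = 0.75 × 0.6 × 80 × 0.3535 × 22 = 280.0 kips.
Base metal shear (0.625 in plate): yield φR_n = 1.0×0.6×50×0.625×22 = 412.5 kips; rupture φR_n = 0.75×0.6×70×0.625×22 = 433.1 kips; take 412.5 kips (yield).
Governing: min(280.0, 412.5) = 280.0 kips → weld metal.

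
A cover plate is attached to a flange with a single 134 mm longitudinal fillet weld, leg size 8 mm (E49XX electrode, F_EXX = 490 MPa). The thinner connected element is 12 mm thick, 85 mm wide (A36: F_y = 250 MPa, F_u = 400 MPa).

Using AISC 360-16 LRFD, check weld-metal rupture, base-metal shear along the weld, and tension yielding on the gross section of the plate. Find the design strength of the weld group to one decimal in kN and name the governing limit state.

Weld metal: throat = 0.707×8 = 5.656 mm, L = 134 mm. φR_n = 0.75 × 0.6 × 490 × 5.656 × 134 = 167.1 kN.
Base metal shear (12 mm plate): yield φR_n = 1.0×0.6×250×12×134 = 241.2 kN; rupture φR_n = 0.75×0.6×400×12×134 = 289.4 kN; take 241.2 kN (yield).
Tension yield (gross): A_g = 85×12 = 1020 mm². φR_n = 0.90 × 250 × 1020 = 229.5 kN.
Governing: min(167.1, 241.2, 229.5) = 167.1 kN → weld metal.

167.1 kN (weld metal governs)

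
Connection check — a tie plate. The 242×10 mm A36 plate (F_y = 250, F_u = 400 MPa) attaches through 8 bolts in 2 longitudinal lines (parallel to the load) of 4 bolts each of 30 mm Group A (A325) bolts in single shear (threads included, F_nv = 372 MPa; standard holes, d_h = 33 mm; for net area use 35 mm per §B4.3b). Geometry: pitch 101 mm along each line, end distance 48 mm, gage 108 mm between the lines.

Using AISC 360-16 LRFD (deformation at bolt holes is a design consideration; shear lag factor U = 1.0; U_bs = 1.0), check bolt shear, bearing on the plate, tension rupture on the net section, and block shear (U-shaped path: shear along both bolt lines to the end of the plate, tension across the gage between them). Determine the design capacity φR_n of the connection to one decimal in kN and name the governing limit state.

516.0 kN (net-section rupture governs)

Bolt shear: A_b = π(30)²/4 = 706.86 mm². φR_n = 0.75 × 372 × 706.86 × 8 × 1 = 1577.7 kN.
Bearing (10 mm plate, F_u = 400 MPa): end bolts L_c = 48 − 33/2 = 31.5, R_n = min(1.2×31.5×10×400, 2.4×30×10×400) = 151.2 kN/bolt; interior L_c = 101 − 33 = 68, R_n = 288 kN/bolt. φR_n = 0.75 × (2×151.2 + 6×288) = 1522.8 kN.
Tension rupture (net): A_n = (242 − 2×35)×10 = 1720 mm² (U = 1.0, A_e = A_n). φR_n = 0.75 × 400 × 1720 = 516.0 kN.
Block shear: shear path 2×[48+3×101] = 2×351 mm, A_gv = 7020, A_nv = 2×(351 − 3.5×35)×10 = 4570 mm²; tension across gage: (108 − 1×35)×10 = 730 mm². R_n = min(0.6×400×4570, 0.6×250×7020) + 1.0×400×730 = min(1096.8, 1053) + 292 = 1345 kN. φR_n = 0.75 × 1345 = 1008.8 kN.
Governing: min(1577.7, 1522.8, 516.0, 1008.8) = 516.0 kN → net-section rupture.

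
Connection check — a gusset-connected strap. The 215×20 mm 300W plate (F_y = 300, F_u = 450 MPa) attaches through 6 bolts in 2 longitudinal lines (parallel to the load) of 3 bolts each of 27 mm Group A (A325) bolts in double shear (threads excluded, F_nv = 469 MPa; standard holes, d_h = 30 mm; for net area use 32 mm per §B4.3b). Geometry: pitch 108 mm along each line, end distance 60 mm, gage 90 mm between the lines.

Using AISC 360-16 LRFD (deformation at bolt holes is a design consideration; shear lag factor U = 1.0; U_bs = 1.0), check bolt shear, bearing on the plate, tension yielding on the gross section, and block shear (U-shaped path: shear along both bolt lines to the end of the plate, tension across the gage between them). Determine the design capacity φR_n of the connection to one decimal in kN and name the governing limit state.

1161.0 kN (gross-section yield governs)

Bolt shear: A_b = π(27)²/4 = 572.56 mm². φR_n = 0.75 × 469 × 572.56 × 6 × 2 = 2416.8 kN.
Bearing (20 mm plate, F_u = 450 MPa): end bolts L_c = 60 − 30/2 = 45, R_n = min(1.2×45×20×450, 2.4×27×20×450) = 486 kN/bolt; interior L_c = 108 − 30 = 78, R_n = 583.2 kN/bolt. φR_n = 0.75 × (2×486 + 4×583.2) = 2478.6 kN.
Tension yield (gross): A_g = 215×20 = 4300 mm². φR_n = 0.90 × 300 × 4300 = 1161.0 kN.
Block shear: shear path 2×[60+2×108] = 2×276 mm, A_gv = 11040, A_nv = 2×(276 − 2.5×32)×20 = 7840 mm²; tension across gage: (90 − 1×32)×20 = 1160 mm². R_n = min(0.6×450×7840, 0.6×300×11040) + 1.0×450×1160 = min(2116.8, 1987.2) + 522 = 2509.2 kN. φR_n = 0.75 × 2509.2 = 1881.9 kN.
Governing: min(2416.8, 2478.6, 1161.0, 1881.9) = 1161.0 kN → gross-section yield.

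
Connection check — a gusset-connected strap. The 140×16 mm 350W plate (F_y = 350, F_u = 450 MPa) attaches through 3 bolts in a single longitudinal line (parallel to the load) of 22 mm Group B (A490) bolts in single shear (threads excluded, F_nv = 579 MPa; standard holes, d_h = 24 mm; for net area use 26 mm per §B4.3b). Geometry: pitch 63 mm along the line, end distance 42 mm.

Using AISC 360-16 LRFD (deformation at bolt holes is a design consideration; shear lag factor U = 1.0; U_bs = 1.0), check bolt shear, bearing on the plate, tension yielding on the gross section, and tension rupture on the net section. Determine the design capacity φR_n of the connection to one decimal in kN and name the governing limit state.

495.2 kN (bolt shear governs)

Bolt shear: A_b = π(22)²/4 = 380.13 mm². φR_n = 0.75 × 579 × 380.13 × 3 × 1 = 495.2 kN.
Bearing (16 mm plate, F_u = 450 MPa): end bolts L_c = 42 − 24/2 = 30, R_n = min(1.2×30×16×450, 2.4×22×16×450) = 259.2 kN/bolt; interior L_c = 63 − 24 = 39, R_n = 336.96 kN/bolt. φR_n = 0.75 × (1×259.2 + 2×336.96) = 699.8 kN.
Tension yield (gross): A_g = 140×16 = 2240 mm². φR_n = 0.90 × 350 × 2240 = 705.6 kN.
Tension rupture (net): A_n = (140 − 1×26)×16 = 1824 mm² (U = 1.0, A_e = A_n). φR_n = 0.75 × 450 × 1824 = 615.6 kN.
Governing: min(495.2, 699.8, 705.6, 615.6) = 495.2 kN → bolt shear.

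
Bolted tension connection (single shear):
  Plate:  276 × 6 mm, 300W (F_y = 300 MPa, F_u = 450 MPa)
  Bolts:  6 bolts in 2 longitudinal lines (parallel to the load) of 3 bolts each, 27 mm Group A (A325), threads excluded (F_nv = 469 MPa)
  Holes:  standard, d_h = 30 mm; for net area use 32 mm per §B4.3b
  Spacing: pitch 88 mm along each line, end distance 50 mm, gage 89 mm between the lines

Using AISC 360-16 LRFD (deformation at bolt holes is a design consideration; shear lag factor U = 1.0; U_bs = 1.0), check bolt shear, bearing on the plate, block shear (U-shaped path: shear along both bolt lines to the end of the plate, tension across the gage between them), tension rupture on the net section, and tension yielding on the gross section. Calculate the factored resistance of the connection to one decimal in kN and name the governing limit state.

429.3 kN (net-section rupture governs)

Bolt shear: A_b = π(27)²/4 = 572.56 mm². φR_n = 0.75 × 469 × 572.56 × 6 × 1 = 1208.4 kN.
Bearing (6 mm plate, F_u = 450 MPa): end bolts L_c = 50 − 30/2 = 35, R_n = min(1.2×35×6×450, 2.4×27×6×450) = 113.4 kN/bolt; interior L_c = 88 − 30 = 58, R_n = 174.96 kN/bolt. φR_n = 0.75 × (2×113.4 + 4×174.96) = 695.0 kN.
Block shear: shear path 2×[50+2×88] = 2×226 mm, A_gv = 2712, A_nv = 2×(226 − 2.5×32)×6 = 1752 mm²; tension across gage: (89 − 1×32)×6 = 342 mm². R_n = min(0.6×450×1752, 0.6×300×2712) + 1.0×450×342 = min(473.04, 488.16) + 153.9 = 626.94 kN. φR_n = 0.75 × 626.94 = 470.2 kN.
Tension rupture (net): A_n = (276 − 2×32)×6 = 1272 mm² (U = 1.0, A_e = A_n). φR_n = 0.75 × 450 × 1272 = 429.3 kN.
Tension yield (gross): A_g = 276×6 = 1656 mm². φR_n = 0.90 × 300 × 1656 = 447.1 kN.
Governing: min(1208.4, 695.0, 470.2, 429.3, 447.1) = 429.3 kN → net-section rupture.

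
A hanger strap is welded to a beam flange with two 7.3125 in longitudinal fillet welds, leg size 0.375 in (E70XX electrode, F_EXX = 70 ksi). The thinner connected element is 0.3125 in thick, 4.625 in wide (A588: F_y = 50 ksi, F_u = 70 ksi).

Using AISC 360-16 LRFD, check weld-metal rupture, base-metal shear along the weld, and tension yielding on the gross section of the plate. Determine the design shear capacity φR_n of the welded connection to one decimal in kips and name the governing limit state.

Weld metal: throat = 0.707×0.375 = 0.26513 in, L = 2×7.3125 = 14.625 in. φR_n = 0.75 × 0.6 × 70 × 0.26513 × 14.625 = 122.1 kips.
Base metal shear (0.3125 in plate): yield φR_n = 1.0×0.6×50×0.3125×14.625 = 137.1 kips; rupture φR_n = 0.75×0.6×70×0.3125×14.625 = 144.0 kips; take 137.1 kips (yield).
Tension yield (gross): A_g = 4.625×0.3125 = 1.4453 in². φR_n = 0.90 × 50 × 1.4453 = 65.0 kips.
Governing: min(122.1, 137.1, 65.0) = 65.0 kips → gross-section yield.

65.0 kips (gross-section yield governs)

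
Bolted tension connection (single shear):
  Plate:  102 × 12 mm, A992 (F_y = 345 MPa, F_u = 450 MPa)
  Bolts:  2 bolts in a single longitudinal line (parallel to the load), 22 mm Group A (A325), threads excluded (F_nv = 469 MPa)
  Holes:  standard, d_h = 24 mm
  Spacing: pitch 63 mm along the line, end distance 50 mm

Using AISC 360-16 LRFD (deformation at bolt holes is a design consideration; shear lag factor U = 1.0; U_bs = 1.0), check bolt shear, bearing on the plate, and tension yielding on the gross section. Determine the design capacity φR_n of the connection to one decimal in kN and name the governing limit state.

Bolt shear: A_b = π(22)²/4 = 380.13 mm². φR_n = 0.75 × 469 × 380.13 × 2 × 1 = 267.4 kN.
Bearing (12 mm plate, F_u = 450 MPa): end bolts L_c = 50 − 24/2 = 38, R_n = min(1.2×38×12×450, 2.4×22×12×450) = 246.24 kN/bolt; interior L_c = 63 − 24 = 39, R_n = 252.72 kN/bolt. φR_n = 0.75 × (1×246.24 + 1×252.72) = 374.2 kN.
Tension yield (gross): A_g = 102×12 = 1224 mm². φR_n = 0.90 × 345 × 1224 = 380.1 kN.
Governing: min(267.4, 374.2, 380.1) = 267.4 kN → bolt shear.

267.4 kN (bolt shear governs)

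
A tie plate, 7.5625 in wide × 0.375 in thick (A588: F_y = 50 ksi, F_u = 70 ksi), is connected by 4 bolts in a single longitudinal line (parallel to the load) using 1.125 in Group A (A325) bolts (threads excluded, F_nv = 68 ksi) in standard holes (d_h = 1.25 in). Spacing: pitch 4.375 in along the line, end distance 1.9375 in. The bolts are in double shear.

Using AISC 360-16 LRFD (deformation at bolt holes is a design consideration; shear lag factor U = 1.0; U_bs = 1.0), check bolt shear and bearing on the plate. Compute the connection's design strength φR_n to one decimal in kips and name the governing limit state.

Bolt shear: A_b = π(1.125)²/4 = 0.99402 in². φR_n = 0.75 × 68 × 0.99402 × 4 × 2 = 405.6 kips.
Bearing (0.375 in plate, F_u = 70 ksi): end bolts L_c = 1.9375 − 1.25/2 = 1.3125, R_n = min(1.2×1.3125×0.375×70, 2.4×1.125×0.375×70) = 41.344 kips/bolt; interior L_c = 4.375 − 1.25 = 3.125, R_n = 70.875 kips/bolt. φR_n = 0.75 × (1×41.344 + 3×70.875) = 190.5 kips.
Governing: min(405.6, 190.5) = 190.5 kips → bearing.

190.5 kips (bearing governs)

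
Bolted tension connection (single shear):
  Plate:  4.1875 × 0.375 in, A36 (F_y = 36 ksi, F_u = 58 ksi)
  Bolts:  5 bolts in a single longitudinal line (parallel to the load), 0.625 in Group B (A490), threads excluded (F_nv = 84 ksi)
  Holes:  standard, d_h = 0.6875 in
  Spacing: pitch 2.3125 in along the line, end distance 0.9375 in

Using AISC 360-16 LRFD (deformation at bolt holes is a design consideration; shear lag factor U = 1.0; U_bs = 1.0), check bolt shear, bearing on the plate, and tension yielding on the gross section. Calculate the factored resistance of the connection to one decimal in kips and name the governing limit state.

50.9 kips (gross-section yield governs)

Bolt shear: A_b = π(0.625)²/4 = 0.3068 in². φR_n = 0.75 × 84 × 0.3068 × 5 × 1 = 96.6 kips.
Bearing (0.375 in plate, F_u = 58 ksi): end bolts L_c = 0.9375 − 0.6875/2 = 0.59375, R_n = min(1.2×0.59375×0.375×58, 2.4×0.625×0.375×58) = 15.497 kips/bolt; interior L_c = 2.3125 − 0.6875 = 1.625, R_n = 32.625 kips/bolt. φR_n = 0.75 × (1×15.497 + 4×32.625) = 109.5 kips.
Tension yield (gross): A_g = 4.1875×0.375 = 1.5703 in². φR_n = 0.90 × 36 × 1.5703 = 50.9 kips.
Governing: min(96.6, 109.5, 50.9) = 50.9 kips → gross-section yield.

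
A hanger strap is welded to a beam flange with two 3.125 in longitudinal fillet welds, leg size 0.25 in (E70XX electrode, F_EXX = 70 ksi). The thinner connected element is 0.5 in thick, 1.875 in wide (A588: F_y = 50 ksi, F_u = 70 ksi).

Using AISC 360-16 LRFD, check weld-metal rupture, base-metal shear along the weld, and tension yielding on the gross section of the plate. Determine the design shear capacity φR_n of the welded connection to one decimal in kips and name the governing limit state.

Weld metal: throat = 0.707×0.25 = 0.17675 in, L = 2×3.125 = 6.25 in. φR_n = 0.75 × 0.6 × 70 × 0.17675 × 6.25 = 34.8 kips.
Base metal shear (0.5 in plate): yield φR_n = 1.0×0.6×50×0.5×6.25 = 93.8 kips; rupture φR_n = 0.75×0.6×70×0.5×6.25 = 98.4 kips; take 93.8 kips (yield).
Tension yield (gross): A_g = 1.875×0.5 = 0.9375 in². φR_n = 0.90 × 50 × 0.9375 = 42.2 kips.
Governing: min(34.8, 93.8, 42.2) = 34.8 kips → weld metal.

34.8 kips (weld metal governs)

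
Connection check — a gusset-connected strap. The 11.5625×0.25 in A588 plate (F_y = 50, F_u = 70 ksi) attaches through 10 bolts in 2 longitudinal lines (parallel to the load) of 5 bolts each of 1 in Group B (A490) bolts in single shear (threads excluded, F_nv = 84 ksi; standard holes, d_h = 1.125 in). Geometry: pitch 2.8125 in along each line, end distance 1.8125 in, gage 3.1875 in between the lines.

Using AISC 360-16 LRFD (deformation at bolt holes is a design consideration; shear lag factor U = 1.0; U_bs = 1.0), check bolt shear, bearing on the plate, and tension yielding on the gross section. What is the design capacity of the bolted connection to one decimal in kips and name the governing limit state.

130.1 kips (gross-section yield governs)

Bolt shear: A_b = π(1)²/4 = 0.7854 in². φR_n = 0.75 × 84 × 0.7854 × 10 × 1 = 494.8 kips.
Bearing (0.25 in plate, F_u = 70 ksi): end bolts L_c = 1.8125 − 1.125/2 = 1.25, R_n = min(1.2×1.25×0.25×70, 2.4×1×0.25×70) = 26.25 kips/bolt; interior L_c = 2.8125 − 1.125 = 1.6875, R_n = 35.438 kips/bolt. φR_n = 0.75 × (2×26.25 + 8×35.438) = 252.0 kips.
Tension yield (gross): A_g = 11.5625×0.25 = 2.8906 in². φR_n = 0.90 × 50 × 2.8906 = 130.1 kips.
Governing: min(494.8, 252.0, 130.1) = 130.1 kips → gross-section yield.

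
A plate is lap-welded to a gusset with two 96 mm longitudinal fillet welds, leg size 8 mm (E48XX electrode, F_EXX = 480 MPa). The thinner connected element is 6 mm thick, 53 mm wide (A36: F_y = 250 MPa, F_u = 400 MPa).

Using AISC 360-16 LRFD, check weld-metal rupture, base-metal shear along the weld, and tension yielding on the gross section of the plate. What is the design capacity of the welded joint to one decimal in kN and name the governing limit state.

Weld metal: throat = 0.707×8 = 5.656 mm, L = 2×96 = 192 mm. φR_n = 0.75 × 0.6 × 480 × 5.656 × 192 = 234.6 kN.
Base metal shear (6 mm plate): yield φR_n = 1.0×0.6×250×6×192 = 172.8 kN; rupture φR_n = 0.75×0.6×400×6×192 = 207.4 kN; take 172.8 kN (yield).
Tension yield (gross): A_g = 53×6 = 318 mm². φR_n = 0.90 × 250 × 318 = 71.6 kN.
Governing: min(234.6, 172.8, 71.6) = 71.6 kN → gross-section yield.

71.6 kN (gross-section yield governs)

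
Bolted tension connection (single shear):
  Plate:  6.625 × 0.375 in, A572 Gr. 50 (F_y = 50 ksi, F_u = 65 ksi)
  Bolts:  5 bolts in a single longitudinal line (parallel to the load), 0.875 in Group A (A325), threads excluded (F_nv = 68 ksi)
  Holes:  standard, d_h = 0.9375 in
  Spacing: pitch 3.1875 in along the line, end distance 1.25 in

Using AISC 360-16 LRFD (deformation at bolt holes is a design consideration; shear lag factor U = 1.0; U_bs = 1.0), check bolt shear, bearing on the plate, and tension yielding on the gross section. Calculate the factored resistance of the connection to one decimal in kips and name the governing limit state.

111.8 kips (gross-section yield governs)

Bolt shear: A_b = π(0.875)²/4 = 0.60132 in². φR_n = 0.75 × 68 × 0.60132 × 5 × 1 = 153.3 kips.
Bearing (0.375 in plate, F_u = 65 ksi): end bolts L_c = 1.25 − 0.9375/2 = 0.78125, R_n = min(1.2×0.78125×0.375×65, 2.4×0.875×0.375×65) = 22.852 kips/bolt; interior L_c = 3.1875 − 0.9375 = 2.25, R_n = 51.188 kips/bolt. φR_n = 0.75 × (1×22.852 + 4×51.188) = 170.7 kips.
Tension yield (gross): A_g = 6.625×0.375 = 2.4844 in². φR_n = 0.90 × 50 × 2.4844 = 111.8 kips.
Governing: min(153.3, 170.7, 111.8) = 111.8 kips → gross-section yield.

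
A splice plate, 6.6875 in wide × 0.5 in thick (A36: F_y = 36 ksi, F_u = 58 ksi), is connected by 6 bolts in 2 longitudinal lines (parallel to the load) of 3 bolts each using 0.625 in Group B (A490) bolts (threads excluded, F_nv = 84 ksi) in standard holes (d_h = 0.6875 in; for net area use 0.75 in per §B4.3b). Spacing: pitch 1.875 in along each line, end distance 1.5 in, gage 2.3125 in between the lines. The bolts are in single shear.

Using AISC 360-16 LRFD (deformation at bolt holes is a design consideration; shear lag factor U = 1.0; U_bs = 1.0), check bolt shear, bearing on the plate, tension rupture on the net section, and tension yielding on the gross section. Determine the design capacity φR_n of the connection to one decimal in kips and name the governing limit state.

108.3 kips (gross-section yield governs)

Bolt shear: A_b = π(0.625)²/4 = 0.3068 in². φR_n = 0.75 × 84 × 0.3068 × 6 × 1 = 116.0 kips.
Bearing (0.5 in plate, F_u = 58 ksi): end bolts L_c = 1.5 − 0.6875/2 = 1.15625, R_n = min(1.2×1.15625×0.5×58, 2.4×0.625×0.5×58) = 40.238 kips/bolt; interior L_c = 1.875 − 0.6875 = 1.1875, R_n = 41.325 kips/bolt. φR_n = 0.75 × (2×40.238 + 4×41.325) = 184.3 kips.
Tension rupture (net): A_n = (6.6875 − 2×0.75)×0.5 = 2.5938 in² (U = 1.0, A_e = A_n). φR_n = 0.75 × 58 × 2.5938 = 112.8 kips.
Tension yield (gross): A_g = 6.6875×0.5 = 3.3438 in². φR_n = 0.90 × 36 × 3.3438 = 108.3 kips.
Governing: min(116.0, 184.3, 112.8, 108.3) = 108.3 kips → gross-section yield.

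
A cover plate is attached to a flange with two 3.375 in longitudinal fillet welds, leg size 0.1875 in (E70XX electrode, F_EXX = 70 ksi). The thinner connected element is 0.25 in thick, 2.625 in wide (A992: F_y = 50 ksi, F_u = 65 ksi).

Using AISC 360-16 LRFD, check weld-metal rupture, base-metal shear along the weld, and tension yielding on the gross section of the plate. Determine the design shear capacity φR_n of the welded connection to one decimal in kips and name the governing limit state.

Weld metal: throat = 0.707×0.1875 = 0.13256 in, L = 2×3.375 = 6.75 in. φR_n = 0.75 × 0.6 × 70 × 0.13256 × 6.75 = 28.2 kips.
Base metal shear (0.25 in plate): yield φR_n = 1.0×0.6×50×0.25×6.75 = 50.6 kips; rupture φR_n = 0.75×0.6×65×0.25×6.75 = 49.4 kips; take 49.4 kips (rupture).
Tension yield (gross): A_g = 2.625×0.25 = 0.65625 in². φR_n = 0.90 × 50 × 0.65625 = 29.5 kips.
Governing: min(28.2, 49.4, 29.5) = 28.2 kips → weld metal.

28.2 kips (weld metal governs)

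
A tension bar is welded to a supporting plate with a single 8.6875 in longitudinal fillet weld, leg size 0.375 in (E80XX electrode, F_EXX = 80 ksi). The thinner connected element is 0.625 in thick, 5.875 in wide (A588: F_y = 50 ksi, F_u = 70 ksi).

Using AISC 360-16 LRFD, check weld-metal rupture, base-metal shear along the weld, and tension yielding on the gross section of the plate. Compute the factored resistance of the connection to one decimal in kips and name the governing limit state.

82.9 kips (weld metal governs)

Weld metal: throat = 0.707×0.375 = 0.26513 in, L = 8.6875 in. φR_n = 0.75 × 0.6 × 80 × 0.26513 × 8.6875 = 82.9 kips.
Base metal shear (0.625 in plate): yield φR_n = 1.0×0.6×50×0.625×8.6875 = 162.9 kips; rupture φR_n = 0.75×0.6×70×0.625×8.6875 = 171.0 kips; take 162.9 kips (yield).
Tension yield (gross): A_g = 5.875×0.625 = 3.6719 in². φR_n = 0.90 × 50 × 3.6719 = 165.2 kips.
Governing: min(82.9, 162.9, 165.2) = 82.9 kips → weld metal.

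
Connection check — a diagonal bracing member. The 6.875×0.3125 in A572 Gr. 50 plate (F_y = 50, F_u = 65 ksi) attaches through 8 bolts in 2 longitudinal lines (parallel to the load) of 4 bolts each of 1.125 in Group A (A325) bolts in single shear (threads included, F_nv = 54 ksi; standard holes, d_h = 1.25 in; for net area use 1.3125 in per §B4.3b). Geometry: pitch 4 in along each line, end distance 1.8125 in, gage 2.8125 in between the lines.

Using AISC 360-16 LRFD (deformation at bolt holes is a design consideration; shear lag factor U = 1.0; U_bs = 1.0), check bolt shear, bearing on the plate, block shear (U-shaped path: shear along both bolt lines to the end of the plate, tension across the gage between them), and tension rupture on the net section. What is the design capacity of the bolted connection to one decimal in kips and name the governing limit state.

Bolt shear: A_b = π(1.125)²/4 = 0.99402 in². φR_n = 0.75 × 54 × 0.99402 × 8 × 1 = 322.1 kips.
Bearing (0.3125 in plate, F_u = 65 ksi): end bolts L_c = 1.8125 − 1.25/2 = 1.1875, R_n = min(1.2×1.1875×0.3125×65, 2.4×1.125×0.3125×65) = 28.945 kips/bolt; interior L_c = 4 − 1.25 = 2.75, R_n = 54.844 kips/bolt. φR_n = 0.75 × (2×28.945 + 6×54.844) = 290.2 kips.
Block shear: shear path 2×[1.8125+3×4] = 2×13.8125 in, A_gv = 8.6328, A_nv = 2×(13.8125 − 3.5×1.3125)×0.3125 = 5.7617 in²; tension across gage: (2.8125 − 1×1.3125)×0.3125 = 0.46875 in². R_n = min(0.6×65×5.7617, 0.6×50×8.6328) + 1.0×65×0.46875 = min(224.71, 258.98) + 30.469 = 255.18 kips. φR_n = 0.75 × 255.18 = 191.4 kips.
Tension rupture (net): A_n = (6.875 − 2×1.3125)×0.3125 = 1.3281 in² (U = 1.0, A_e = A_n). φR_n = 0.75 × 65 × 1.3281 = 64.7 kips.
Governing: min(322.1, 290.2, 191.4, 64.7) = 64.7 kips → net-section rupture.

64.7 kips (net-section rupture governs)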